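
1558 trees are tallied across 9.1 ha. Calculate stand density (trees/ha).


Formula: Stand Density = N_trees / Area_ha
Density = 1558 trees / 9.1 ha
Density = 171 trees/ha

171


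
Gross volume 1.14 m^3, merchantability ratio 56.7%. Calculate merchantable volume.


Formula: MV = V_total * (merchantable_pct / 100)
Merchantable fraction = 56.7% / 100 = 0.567
MV = 1.14 m^3 * 0.567 = 0.646 m^3

0.646


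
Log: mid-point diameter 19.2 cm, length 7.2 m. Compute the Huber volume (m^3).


Huber: V = Am * L,  Am = pi*(Dm/200)^2
Am = pi*(19.2/200)^2 = 0.028953 m^2
V = 0.028953*7.2 = 0.2085 m^3

0.2085


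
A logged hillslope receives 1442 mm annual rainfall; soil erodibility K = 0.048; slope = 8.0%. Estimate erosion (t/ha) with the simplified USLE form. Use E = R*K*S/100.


Formula: E = R * K * S / 100  (simplified USLE)
R * K = 1442 * 0.048 = 69.216
E = 69.216 * 8.0 / 100 = 5.54 t/ha

5.54


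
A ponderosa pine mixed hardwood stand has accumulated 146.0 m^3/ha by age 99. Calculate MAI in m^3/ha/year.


Formula: MAI = Total Volume / Stand Age
MAI = 146.0 m^3/ha / 99 years
MAI = 1.47 m^3/ha/year

1.47


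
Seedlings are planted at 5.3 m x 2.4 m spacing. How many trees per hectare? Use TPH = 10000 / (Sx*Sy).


Formula: TPH = 10000 m^2/ha / (spacing_x * spacing_y)
Area per tree = 5.3 m * 2.4 m = 12.72 m^2
TPH = 10000 / 12.72 = 786 trees/ha

786


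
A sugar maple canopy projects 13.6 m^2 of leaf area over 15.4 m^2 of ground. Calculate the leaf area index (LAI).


Formula: LAI = total leaf area / ground area  (dimensionless)
LAI = 13.6 m^2 / 15.4 m^2
LAI = 0.88

0.88


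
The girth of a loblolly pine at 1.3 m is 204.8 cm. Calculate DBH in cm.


Formula: DBH = C / pi
DBH = 204.8 / pi
pi = 3.14159...
DBH = 65.2 cm

65.2


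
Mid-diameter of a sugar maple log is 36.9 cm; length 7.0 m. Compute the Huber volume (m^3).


Huber: V = Am * L,  Am = pi*(Dm/200)^2
Am = pi*(36.9/200)^2 = 0.106941 m^2
V = 0.106941*7.0 = 0.7486 m^3

0.7486


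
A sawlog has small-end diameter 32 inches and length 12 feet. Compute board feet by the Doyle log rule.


Doyle: BF = (D - 4)^2 * L / 16
Adjusted diameter = 32 - 4 = 28 in
(D-4)^2 = 28^2 = 784
BF = 784 * 12 / 16 = 588 BF

588


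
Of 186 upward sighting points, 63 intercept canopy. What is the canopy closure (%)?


Formula: Canopy closure = covered points / total points * 100
Closure = 63 / 186 * 100
Closure = 0.3387 * 100 = 33.9%

33.9


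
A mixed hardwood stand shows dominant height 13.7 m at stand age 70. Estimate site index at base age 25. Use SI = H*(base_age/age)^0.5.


Formula: SI = H_dom * (base_age / age)^0.5
Age ratio = 25 / 70 = 0.35714
sqrt(age_ratio) = 0.59761
SI = 13.7 * 0.59761 = 8.2 m

8.2


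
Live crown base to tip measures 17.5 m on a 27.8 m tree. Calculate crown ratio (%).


Formula: Crown Ratio = (Crown Length / Total Height) * 100
CR = (17.5 m / 27.8 m) * 100
CR = 0.6295 * 100 = 62.9%

62.9


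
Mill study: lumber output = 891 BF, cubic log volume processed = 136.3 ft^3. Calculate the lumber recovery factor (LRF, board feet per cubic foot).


Formula: LRF = Lumber Output (BF) / Log Input (ft^3)
LRF = 891 BF / 136.3 ft^3
LRF = 6.54 BF/ft^3

6.54


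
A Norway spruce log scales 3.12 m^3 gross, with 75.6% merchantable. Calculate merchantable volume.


Formula: MV = V_total * (merchantable_pct / 100)
Merchantable fraction = 75.6% / 100 = 0.756
MV = 3.12 m^3 * 0.756 = 2.359 m^3

2.359


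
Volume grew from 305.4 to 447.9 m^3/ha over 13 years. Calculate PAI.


Formula: PAI = (V_T2 - V_T1) / (T2 - T1)
Volume increment = 447.9 - 305.4 = 142.5 m^3/ha
PAI = 142.5 / 13 = 10.96 m^3/ha/year

10.96


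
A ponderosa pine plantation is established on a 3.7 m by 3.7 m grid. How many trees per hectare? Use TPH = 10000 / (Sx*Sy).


Formula: TPH = 10000 m^2/ha / (spacing_x * spacing_y)
Area per tree = 3.7 m * 3.7 m = 13.69 m^2
TPH = 10000 / 13.69 = 730 trees/ha

730


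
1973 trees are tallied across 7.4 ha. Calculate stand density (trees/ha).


Formula: Stand Density = N_trees / Area_ha
Density = 1973 trees / 7.4 ha
Density = 267 trees/ha

267


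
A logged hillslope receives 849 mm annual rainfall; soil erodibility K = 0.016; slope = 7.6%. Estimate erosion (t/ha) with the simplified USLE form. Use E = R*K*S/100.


Formula: E = R * K * S / 100  (simplified USLE)
R * K = 849 * 0.016 = 13.584
E = 13.584 * 7.6 / 100 = 1.03 t/ha

1.03


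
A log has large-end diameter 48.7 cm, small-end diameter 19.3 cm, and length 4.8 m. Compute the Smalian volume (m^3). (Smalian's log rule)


Smalian: V = (A1 + A2)/2 * L,  A = pi*(D/200)^2
A1 = pi*(48.7/200)^2 = 0.186272 m^2
A2 = pi*(19.3/200)^2 = 0.029255 m^2
V = (0.186272+0.029255)/2*4.8 = 0.5173 m^3

0.5173


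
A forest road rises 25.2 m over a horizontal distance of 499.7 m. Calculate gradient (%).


Formula: Gradient = rise / run * 100
Gradient = 25.2 / 499.7 * 100 = 5.0%

5.0


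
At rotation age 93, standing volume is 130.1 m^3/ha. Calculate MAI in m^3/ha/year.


Formula: MAI = Total Volume / Stand Age
MAI = 130.1 m^3/ha / 93 years
MAI = 1.4 m^3/ha/year

1.4


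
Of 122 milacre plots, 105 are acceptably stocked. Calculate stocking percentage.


Formula: Stocking % = stocked plots / total plots * 100
Stocking = 105 / 122 * 100
Stocking = 0.8607 * 100 = 86.1%

86.1


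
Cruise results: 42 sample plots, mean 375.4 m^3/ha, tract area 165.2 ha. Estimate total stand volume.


Formula: Total Volume = Mean Volume per ha * Total Area
Total Volume = 375.4 m^3/ha * 165.2 ha
Total Volume = 62016 m^3

62016


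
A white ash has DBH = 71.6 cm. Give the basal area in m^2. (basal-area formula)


Formula: BA = pi * (DBH/2)^2 / 10000  (cm^2 to m^2)
Radius = DBH/2 = 71.6/2 = 35.8 cm
BA = pi * 35.8^2 / 10000
   = 4026.3908 cm^2 / 10000
   = 0.4026 m^2

0.4026


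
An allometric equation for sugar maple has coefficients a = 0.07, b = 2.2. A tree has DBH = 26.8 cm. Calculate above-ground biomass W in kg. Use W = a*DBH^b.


Formula: W = a * DBH^b  (allometric power law)
DBH^b = 26.8^2.2 = 1386.4255
W = 0.07 * 1386.4255 = 97.0 kg

97.0


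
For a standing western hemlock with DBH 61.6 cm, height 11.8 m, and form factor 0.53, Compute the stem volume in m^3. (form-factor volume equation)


Formula: V = pi * (DBH/200)^2 * H * ff
Radius = DBH/200 = 61.6/200 = 0.308 m
Radius^2 = 0.308^2 = 0.094864 m^2
V = pi * 0.094864 * 11.8 * 0.53
V = 1.864 m^3

1.864


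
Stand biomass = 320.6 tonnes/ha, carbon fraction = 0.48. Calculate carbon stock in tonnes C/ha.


Formula: Carbon Stock = Biomass * Carbon Fraction
C = 320.6 t/ha * 0.48
C = 153.9 t C/ha

153.9


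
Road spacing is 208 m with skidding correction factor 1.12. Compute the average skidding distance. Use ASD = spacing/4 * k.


Formula: ASD = (spacing / 4) * correction
Uncorrected distance = spacing / 4 = 208 / 4 = 52 m
ASD = 52 * 1.12 = 58 m

58


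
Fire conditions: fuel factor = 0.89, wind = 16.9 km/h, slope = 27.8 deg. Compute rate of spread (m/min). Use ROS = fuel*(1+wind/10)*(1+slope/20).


Formula: ROS = fuel * (1 + wind/10) * (1 + slope/20)
Wind factor = 1 + 16.9/10 = 2.69
Slope factor = 1 + 27.8/20 = 2.39
ROS = 0.89 * 2.69 * 2.39 = 5.72 m/min

5.72


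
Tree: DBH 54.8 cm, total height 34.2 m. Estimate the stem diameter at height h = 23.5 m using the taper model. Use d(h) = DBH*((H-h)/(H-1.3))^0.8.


Taper: d(h) = DBH * ((H - h) / (H - 1.3))^0.8
Numerator = H - h = 34.2 - 23.5 = 10.7 m
Denominator = H - 1.3 = 34.2 - 1.3 = 32.9 m
Ratio = 10.7 / 32.9 = 0.32523
d = 54.8 * 0.32523^0.8 = 22.3 cm

22.3


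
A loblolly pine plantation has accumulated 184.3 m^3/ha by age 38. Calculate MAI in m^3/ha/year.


Formula: MAI = Total Volume / Stand Age
MAI = 184.3 m^3/ha / 38 years
MAI = 4.85 m^3/ha/year

4.85


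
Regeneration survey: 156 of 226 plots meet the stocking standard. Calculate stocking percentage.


Formula: Stocking % = stocked plots / total plots * 100
Stocking = 156 / 226 * 100
Stocking = 0.6903 * 100 = 69.0%

69.0


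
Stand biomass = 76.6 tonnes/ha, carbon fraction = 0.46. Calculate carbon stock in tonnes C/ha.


Formula: Carbon Stock = Biomass * Carbon Fraction
C = 76.6 t/ha * 0.46
C = 35.2 t C/ha

35.2


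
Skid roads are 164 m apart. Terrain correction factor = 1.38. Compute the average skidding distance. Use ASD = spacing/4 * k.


Formula: ASD = (spacing / 4) * correction
Uncorrected distance = spacing / 4 = 164 / 4 = 41 m
ASD = 41 * 1.38 = 57 m

57


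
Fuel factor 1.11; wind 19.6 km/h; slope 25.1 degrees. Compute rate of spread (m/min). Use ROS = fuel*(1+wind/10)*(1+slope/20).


Formula: ROS = fuel * (1 + wind/10) * (1 + slope/20)
Wind factor = 1 + 19.6/10 = 2.96
Slope factor = 1 + 25.1/20 = 2.255
ROS = 1.11 * 2.96 * 2.255 = 7.41 m/min

7.41


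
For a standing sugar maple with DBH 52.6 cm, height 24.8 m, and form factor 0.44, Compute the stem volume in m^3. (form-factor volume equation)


Formula: V = pi * (DBH/200)^2 * H * ff
Radius = DBH/200 = 52.6/200 = 0.263 m
Radius^2 = 0.263^2 = 0.069169 m^2
V = pi * 0.069169 * 24.8 * 0.44
V = 2.371 m^3

2.371


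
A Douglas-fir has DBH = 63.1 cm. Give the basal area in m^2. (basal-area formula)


Formula: BA = pi * (DBH/2)^2 / 10000  (cm^2 to m^2)
Radius = DBH/2 = 63.1/2 = 31.55 cm
BA = pi * 31.55^2 / 10000
   = 3127.1492 cm^2 / 10000
   = 0.3127 m^2

0.3127


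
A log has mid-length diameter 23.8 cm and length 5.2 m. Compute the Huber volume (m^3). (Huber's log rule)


Huber: V = Am * L,  Am = pi*(Dm/200)^2
Am = pi*(23.8/200)^2 = 0.044488 m^2
V = 0.044488*5.2 = 0.2313 m^3

0.2313


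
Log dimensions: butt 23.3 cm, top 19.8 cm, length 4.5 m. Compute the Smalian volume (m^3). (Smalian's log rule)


Smalian: V = (A1 + A2)/2 * L,  A = pi*(D/200)^2
A1 = pi*(23.3/200)^2 = 0.042638 m^2
A2 = pi*(19.8/200)^2 = 0.030791 m^2
V = (0.042638+0.030791)/2*4.5 = 0.1652 m^3

0.1652


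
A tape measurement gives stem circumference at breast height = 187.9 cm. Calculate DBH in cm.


Formula: DBH = C / pi
DBH = 187.9 / pi
pi = 3.14159...
DBH = 59.8 cm

59.8


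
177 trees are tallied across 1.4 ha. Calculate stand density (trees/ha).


Formula: Stand Density = N_trees / Area_ha
Density = 177 trees / 1.4 ha
Density = 126 trees/ha

126


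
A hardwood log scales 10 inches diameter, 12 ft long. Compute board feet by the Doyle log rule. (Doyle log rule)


Doyle: BF = (D - 4)^2 * L / 16
Adjusted diameter = 10 - 4 = 6 in
(D-4)^2 = 6^2 = 36
BF = 36 * 12 / 16 = 27 BF

27


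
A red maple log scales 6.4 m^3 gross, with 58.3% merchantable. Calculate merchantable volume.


Formula: MV = V_total * (merchantable_pct / 100)
Merchantable fraction = 58.3% / 100 = 0.583
MV = 6.4 m^3 * 0.583 = 3.731 m^3

3.731


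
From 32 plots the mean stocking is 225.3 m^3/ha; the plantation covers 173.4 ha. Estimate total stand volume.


Formula: Total Volume = Mean Volume per ha * Total Area
Total Volume = 225.3 m^3/ha * 173.4 ha
Total Volume = 39067 m^3

39067


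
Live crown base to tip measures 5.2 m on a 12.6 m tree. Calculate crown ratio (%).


Formula: Crown Ratio = (Crown Length / Total Height) * 100
CR = (5.2 m / 12.6 m) * 100
CR = 0.4127 * 100 = 41.3%

41.3


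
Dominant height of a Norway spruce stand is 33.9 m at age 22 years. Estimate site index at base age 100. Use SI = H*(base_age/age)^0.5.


Formula: SI = H_dom * (base_age / age)^0.5
Age ratio = 100 / 22 = 4.54545
sqrt(age_ratio) = 2.13201
SI = 33.9 * 2.13201 = 72.3 m

72.3


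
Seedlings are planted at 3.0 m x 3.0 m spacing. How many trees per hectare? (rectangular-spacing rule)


Formula: TPH = 10000 m^2/ha / (spacing_x * spacing_y)
Area per tree = 3.0 m * 3.0 m = 9.0 m^2
TPH = 10000 / 9.0 = 1111 trees/ha

1111


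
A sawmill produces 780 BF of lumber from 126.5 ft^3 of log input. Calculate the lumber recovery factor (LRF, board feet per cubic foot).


Formula: LRF = Lumber Output (BF) / Log Input (ft^3)
LRF = 780 BF / 126.5 ft^3
LRF = 6.17 BF/ft^3

6.17


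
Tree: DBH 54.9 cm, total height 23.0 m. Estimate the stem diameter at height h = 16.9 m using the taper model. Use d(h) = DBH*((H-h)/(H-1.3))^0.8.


Taper: d(h) = DBH * ((H - h) / (H - 1.3))^0.8
Numerator = H - h = 23.0 - 16.9 = 6.1 m
Denominator = H - 1.3 = 23.0 - 1.3 = 21.7 m
Ratio = 6.1 / 21.7 = 0.28111
d = 54.9 * 0.28111^0.8 = 19.9 cm

19.9


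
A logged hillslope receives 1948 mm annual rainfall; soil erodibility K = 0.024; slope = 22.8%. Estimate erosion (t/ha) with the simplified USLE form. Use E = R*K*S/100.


Formula: E = R * K * S / 100  (simplified USLE)
R * K = 1948 * 0.024 = 46.752
E = 46.752 * 22.8 / 100 = 10.66 t/ha

10.66


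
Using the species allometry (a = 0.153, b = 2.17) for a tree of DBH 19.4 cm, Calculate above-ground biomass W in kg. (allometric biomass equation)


Formula: W = a * DBH^b  (allometric power law)
DBH^b = 19.4^2.17 = 623.0598
W = 0.153 * 623.0598 = 95.3 kg

95.3


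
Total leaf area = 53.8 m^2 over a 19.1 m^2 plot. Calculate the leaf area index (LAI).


Formula: LAI = total leaf area / ground area  (dimensionless)
LAI = 53.8 m^2 / 19.1 m^2
LAI = 2.82

2.82


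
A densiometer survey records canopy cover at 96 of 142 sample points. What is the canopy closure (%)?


Formula: Canopy closure = covered points / total points * 100
Closure = 96 / 142 * 100
Closure = 0.6761 * 100 = 67.6%

67.6


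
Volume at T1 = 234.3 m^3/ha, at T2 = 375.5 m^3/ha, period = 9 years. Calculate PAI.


Formula: PAI = (V_T2 - V_T1) / (T2 - T1)
Volume increment = 375.5 - 234.3 = 141.2 m^3/ha
PAI = 141.2 / 9 = 15.69 m^3/ha/year

15.69


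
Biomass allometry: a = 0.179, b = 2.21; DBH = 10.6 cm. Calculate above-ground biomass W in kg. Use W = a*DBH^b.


Formula: W = a * DBH^b  (allometric power law)
DBH^b = 10.6^2.21 = 184.4701
W = 0.179 * 184.4701 = 33.0 kg

33.0


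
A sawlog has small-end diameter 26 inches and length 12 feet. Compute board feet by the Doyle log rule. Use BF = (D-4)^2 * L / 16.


Doyle: BF = (D - 4)^2 * L / 16
Adjusted diameter = 26 - 4 = 22 in
(D-4)^2 = 22^2 = 484
BF = 484 * 12 / 16 = 363 BF

363


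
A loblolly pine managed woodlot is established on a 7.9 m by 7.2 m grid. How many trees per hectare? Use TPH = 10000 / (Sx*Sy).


Formula: TPH = 10000 m^2/ha / (spacing_x * spacing_y)
Area per tree = 7.9 m * 7.2 m = 56.88 m^2
TPH = 10000 / 56.88 = 176 trees/ha

176


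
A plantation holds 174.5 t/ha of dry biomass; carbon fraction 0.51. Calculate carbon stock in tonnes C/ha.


Formula: Carbon Stock = Biomass * Carbon Fraction
C = 174.5 t/ha * 0.51
C = 89.0 t C/ha

89.0


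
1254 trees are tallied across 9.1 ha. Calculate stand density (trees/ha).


Formula: Stand Density = N_trees / Area_ha
Density = 1254 trees / 9.1 ha
Density = 138 trees/ha

138


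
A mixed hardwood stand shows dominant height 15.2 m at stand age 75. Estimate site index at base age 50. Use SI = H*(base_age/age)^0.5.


Formula: SI = H_dom * (base_age / age)^0.5
Age ratio = 50 / 75 = 0.66667
sqrt(age_ratio) = 0.8165
SI = 15.2 * 0.8165 = 12.4 m

12.4


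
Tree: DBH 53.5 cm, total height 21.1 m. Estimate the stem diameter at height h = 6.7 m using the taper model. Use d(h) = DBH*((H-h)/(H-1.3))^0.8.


Taper: d(h) = DBH * ((H - h) / (H - 1.3))^0.8
Numerator = H - h = 21.1 - 6.7 = 14.4 m
Denominator = H - 1.3 = 21.1 - 1.3 = 19.8 m
Ratio = 14.4 / 19.8 = 0.72727
d = 53.5 * 0.72727^0.8 = 41.5 cm

41.5


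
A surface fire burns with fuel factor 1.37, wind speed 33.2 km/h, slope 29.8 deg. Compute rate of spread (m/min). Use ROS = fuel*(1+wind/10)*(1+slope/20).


Formula: ROS = fuel * (1 + wind/10) * (1 + slope/20)
Wind factor = 1 + 33.2/10 = 4.32
Slope factor = 1 + 29.8/20 = 2.49
ROS = 1.37 * 4.32 * 2.49 = 14.74 m/min

14.74


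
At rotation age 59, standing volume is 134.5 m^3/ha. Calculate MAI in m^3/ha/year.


Formula: MAI = Total Volume / Stand Age
MAI = 134.5 m^3/ha / 59 years
MAI = 2.28 m^3/ha/year

2.28


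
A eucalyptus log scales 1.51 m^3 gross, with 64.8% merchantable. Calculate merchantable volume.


Formula: MV = V_total * (merchantable_pct / 100)
Merchantable fraction = 64.8% / 100 = 0.648
MV = 1.51 m^3 * 0.648 = 0.978 m^3

0.978


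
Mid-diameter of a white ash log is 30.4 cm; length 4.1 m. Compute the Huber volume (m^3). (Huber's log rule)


Huber: V = Am * L,  Am = pi*(Dm/200)^2
Am = pi*(30.4/200)^2 = 0.072583 m^2
V = 0.072583*4.1 = 0.2976 m^3

0.2976


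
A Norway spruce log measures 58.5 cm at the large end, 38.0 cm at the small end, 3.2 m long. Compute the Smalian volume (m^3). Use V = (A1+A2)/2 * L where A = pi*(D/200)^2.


Smalian: V = (A1 + A2)/2 * L,  A = pi*(D/200)^2
A1 = pi*(58.5/200)^2 = 0.268783 m^2
A2 = pi*(38.0/200)^2 = 0.113411 m^2
V = (0.268783+0.113411)/2*3.2 = 0.6115 m^3

0.6115


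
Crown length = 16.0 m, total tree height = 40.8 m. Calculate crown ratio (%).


Formula: Crown Ratio = (Crown Length / Total Height) * 100
CR = (16.0 m / 40.8 m) * 100
CR = 0.3922 * 100 = 39.2%

39.2


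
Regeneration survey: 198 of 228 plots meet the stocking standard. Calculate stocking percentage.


Formula: Stocking % = stocked plots / total plots * 100
Stocking = 198 / 228 * 100
Stocking = 0.8684 * 100 = 86.8%

86.8


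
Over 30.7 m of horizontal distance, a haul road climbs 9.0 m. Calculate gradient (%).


Formula: Gradient = rise / run * 100
Gradient = 9.0 / 30.7 * 100 = 29.3%

29.3


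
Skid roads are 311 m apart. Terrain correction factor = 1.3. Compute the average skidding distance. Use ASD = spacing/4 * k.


Formula: ASD = (spacing / 4) * correction
Uncorrected distance = spacing / 4 = 311 / 4 = 77.75 m
ASD = 77.75 * 1.3 = 101 m

101


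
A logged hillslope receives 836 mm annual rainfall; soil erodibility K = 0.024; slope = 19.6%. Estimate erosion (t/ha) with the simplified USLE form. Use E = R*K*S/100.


Formula: E = R * K * S / 100  (simplified USLE)
R * K = 836 * 0.024 = 20.064
E = 20.064 * 19.6 / 100 = 3.93 t/ha

3.93


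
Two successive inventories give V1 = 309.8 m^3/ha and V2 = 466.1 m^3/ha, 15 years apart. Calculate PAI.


Formula: PAI = (V_T2 - V_T1) / (T2 - T1)
Volume increment = 466.1 - 309.8 = 156.3 m^3/ha
PAI = 156.3 / 15 = 10.42 m^3/ha/year

10.42


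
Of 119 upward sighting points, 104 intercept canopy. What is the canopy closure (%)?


Formula: Canopy closure = covered points / total points * 100
Closure = 104 / 119 * 100
Closure = 0.8739 * 100 = 87.4%

87.4


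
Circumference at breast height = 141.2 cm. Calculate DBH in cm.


Formula: DBH = C / pi
DBH = 141.2 / pi
pi = 3.14159...
DBH = 44.9 cm

44.9


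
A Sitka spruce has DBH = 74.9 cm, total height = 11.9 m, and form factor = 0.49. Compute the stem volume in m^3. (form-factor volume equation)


Formula: V = pi * (DBH/200)^2 * H * ff
Radius = DBH/200 = 74.9/200 = 0.3745 m
Radius^2 = 0.3745^2 = 0.14025025 m^2
V = pi * 0.14025025 * 11.9 * 0.49
V = 2.569 m^3

2.569


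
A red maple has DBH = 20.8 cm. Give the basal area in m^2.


Formula: BA = pi * (DBH/2)^2 / 10000  (cm^2 to m^2)
Radius = DBH/2 = 20.8/2 = 10.4 cm
BA = pi * 10.4^2 / 10000
   = 339.7947 cm^2 / 10000
   = 0.034 m^2

0.034


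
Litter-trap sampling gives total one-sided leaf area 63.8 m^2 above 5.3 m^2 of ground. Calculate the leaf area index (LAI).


Formula: LAI = total leaf area / ground area  (dimensionless)
LAI = 63.8 m^2 / 5.3 m^2
LAI = 12.04

12.04


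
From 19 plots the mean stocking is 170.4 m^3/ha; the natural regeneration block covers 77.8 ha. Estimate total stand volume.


Formula: Total Volume = Mean Volume per ha * Total Area
Total Volume = 170.4 m^3/ha * 77.8 ha
Total Volume = 13257 m^3

13257


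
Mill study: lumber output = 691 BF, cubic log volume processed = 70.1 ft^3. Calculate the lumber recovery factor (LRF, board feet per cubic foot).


Formula: LRF = Lumber Output (BF) / Log Input (ft^3)
LRF = 691 BF / 70.1 ft^3
LRF = 9.86 BF/ft^3

9.86


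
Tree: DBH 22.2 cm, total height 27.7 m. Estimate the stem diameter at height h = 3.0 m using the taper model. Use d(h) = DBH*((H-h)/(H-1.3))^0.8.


Taper: d(h) = DBH * ((H - h) / (H - 1.3))^0.8
Numerator = H - h = 27.7 - 3.0 = 24.7 m
Denominator = H - 1.3 = 27.7 - 1.3 = 26.4 m
Ratio = 24.7 / 26.4 = 0.93561
d = 22.2 * 0.93561^0.8 = 21.0 cm

21.0


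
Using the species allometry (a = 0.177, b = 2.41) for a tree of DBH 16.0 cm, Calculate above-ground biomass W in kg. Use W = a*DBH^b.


Formula: W = a * DBH^b  (allometric power law)
DBH^b = 16.0^2.41 = 797.8645
W = 0.177 * 797.8645 = 141.2 kg

141.2


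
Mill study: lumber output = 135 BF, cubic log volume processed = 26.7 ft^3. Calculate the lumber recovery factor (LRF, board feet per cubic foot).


Formula: LRF = Lumber Output (BF) / Log Input (ft^3)
LRF = 135 BF / 26.7 ft^3
LRF = 5.06 BF/ft^3

5.06


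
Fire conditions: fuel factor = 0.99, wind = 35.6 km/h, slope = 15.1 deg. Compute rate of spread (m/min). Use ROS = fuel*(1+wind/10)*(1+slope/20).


Formula: ROS = fuel * (1 + wind/10) * (1 + slope/20)
Wind factor = 1 + 35.6/10 = 4.56
Slope factor = 1 + 15.1/20 = 1.755
ROS = 0.99 * 4.56 * 1.755 = 7.92 m/min

7.92


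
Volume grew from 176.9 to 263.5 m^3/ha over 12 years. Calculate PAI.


Formula: PAI = (V_T2 - V_T1) / (T2 - T1)
Volume increment = 263.5 - 176.9 = 86.6 m^3/ha
PAI = 86.6 / 12 = 7.22 m^3/ha/year

7.22


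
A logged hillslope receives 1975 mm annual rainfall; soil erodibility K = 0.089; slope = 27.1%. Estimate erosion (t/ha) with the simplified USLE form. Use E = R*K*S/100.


Formula: E = R * K * S / 100  (simplified USLE)
R * K = 1975 * 0.089 = 175.775
E = 175.775 * 27.1 / 100 = 47.64 t/ha

47.64


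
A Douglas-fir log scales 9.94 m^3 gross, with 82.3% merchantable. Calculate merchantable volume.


Formula: MV = V_total * (merchantable_pct / 100)
Merchantable fraction = 82.3% / 100 = 0.823
MV = 9.94 m^3 * 0.823 = 8.181 m^3

8.181


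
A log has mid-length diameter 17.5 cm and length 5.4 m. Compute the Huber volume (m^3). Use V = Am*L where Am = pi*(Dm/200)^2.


Huber: V = Am * L,  Am = pi*(Dm/200)^2
Am = pi*(17.5/200)^2 = 0.024053 m^2
V = 0.024053*5.4 = 0.1299 m^3

0.1299


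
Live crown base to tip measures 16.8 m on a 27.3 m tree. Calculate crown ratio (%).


Formula: Crown Ratio = (Crown Length / Total Height) * 100
CR = (16.8 m / 27.3 m) * 100
CR = 0.6154 * 100 = 61.5%

61.5


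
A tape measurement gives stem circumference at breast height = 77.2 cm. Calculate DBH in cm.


Formula: DBH = C / pi
DBH = 77.2 / pi
pi = 3.14159...
DBH = 24.6 cm

24.6


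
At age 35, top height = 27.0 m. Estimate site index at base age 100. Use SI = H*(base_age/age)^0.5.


Formula: SI = H_dom * (base_age / age)^0.5
Age ratio = 100 / 35 = 2.85714
sqrt(age_ratio) = 1.69031
SI = 27.0 * 1.69031 = 45.6 m

45.6


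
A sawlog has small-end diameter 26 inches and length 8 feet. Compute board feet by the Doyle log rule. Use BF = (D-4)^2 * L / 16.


Doyle: BF = (D - 4)^2 * L / 16
Adjusted diameter = 26 - 4 = 22 in
(D-4)^2 = 22^2 = 484
BF = 484 * 8 / 16 = 242 BF

242


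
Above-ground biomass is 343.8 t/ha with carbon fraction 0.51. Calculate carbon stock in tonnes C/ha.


Formula: Carbon Stock = Biomass * Carbon Fraction
C = 343.8 t/ha * 0.51
C = 175.3 t C/ha

175.3


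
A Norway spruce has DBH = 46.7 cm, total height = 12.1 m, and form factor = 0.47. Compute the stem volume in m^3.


Formula: V = pi * (DBH/200)^2 * H * ff
Radius = DBH/200 = 46.7/200 = 0.2335 m
Radius^2 = 0.2335^2 = 0.05452225 m^2
V = pi * 0.05452225 * 12.1 * 0.47
V = 0.974 m^3

0.974


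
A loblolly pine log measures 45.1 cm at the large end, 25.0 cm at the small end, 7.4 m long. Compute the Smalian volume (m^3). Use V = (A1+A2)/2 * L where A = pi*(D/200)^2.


Smalian: V = (A1 + A2)/2 * L,  A = pi*(D/200)^2
A1 = pi*(45.1/200)^2 = 0.159751 m^2
A2 = pi*(25.0/200)^2 = 0.049087 m^2
V = (0.159751+0.049087)/2*7.4 = 0.7727 m^3

0.7727


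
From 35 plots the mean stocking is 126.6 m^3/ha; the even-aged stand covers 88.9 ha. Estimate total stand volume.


Formula: Total Volume = Mean Volume per ha * Total Area
Total Volume = 126.6 m^3/ha * 88.9 ha
Total Volume = 11255 m^3

11255


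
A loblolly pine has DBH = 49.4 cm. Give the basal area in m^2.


Formula: BA = pi * (DBH/2)^2 / 10000  (cm^2 to m^2)
Radius = DBH/2 = 49.4/2 = 24.7 cm
BA = pi * 24.7^2 / 10000
   = 1916.6543 cm^2 / 10000
   = 0.1917 m^2

0.1917


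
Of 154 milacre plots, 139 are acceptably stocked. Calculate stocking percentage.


Formula: Stocking % = stocked plots / total plots * 100
Stocking = 139 / 154 * 100
Stocking = 0.9026 * 100 = 90.3%

90.3


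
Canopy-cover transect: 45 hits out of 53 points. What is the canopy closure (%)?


Formula: Canopy closure = covered points / total points * 100
Closure = 45 / 53 * 100
Closure = 0.8491 * 100 = 84.9%

84.9


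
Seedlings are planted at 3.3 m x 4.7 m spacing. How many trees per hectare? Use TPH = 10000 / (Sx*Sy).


Formula: TPH = 10000 m^2/ha / (spacing_x * spacing_y)
Area per tree = 3.3 m * 4.7 m = 15.51 m^2
TPH = 10000 / 15.51 = 645 trees/ha

645


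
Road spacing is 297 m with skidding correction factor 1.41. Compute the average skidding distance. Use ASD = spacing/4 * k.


Formula: ASD = (spacing / 4) * correction
Uncorrected distance = spacing / 4 = 297 / 4 = 74.25 m
ASD = 74.25 * 1.41 = 105 m

105


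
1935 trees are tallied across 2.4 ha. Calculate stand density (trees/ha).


Formula: Stand Density = N_trees / Area_ha
Density = 1935 trees / 2.4 ha
Density = 806 trees/ha

806


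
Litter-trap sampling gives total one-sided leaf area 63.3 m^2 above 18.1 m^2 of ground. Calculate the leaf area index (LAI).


Formula: LAI = total leaf area / ground area  (dimensionless)
LAI = 63.3 m^2 / 18.1 m^2
LAI = 3.5

3.5


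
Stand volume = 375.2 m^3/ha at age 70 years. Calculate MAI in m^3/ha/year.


Formula: MAI = Total Volume / Stand Age
MAI = 375.2 m^3/ha / 70 years
MAI = 5.36 m^3/ha/year

5.36


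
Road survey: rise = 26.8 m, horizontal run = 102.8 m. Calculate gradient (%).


Formula: Gradient = rise / run * 100
Gradient = 26.8 / 102.8 * 100 = 26.1%

26.1


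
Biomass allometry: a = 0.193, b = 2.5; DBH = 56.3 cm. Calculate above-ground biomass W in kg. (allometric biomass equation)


Formula: W = a * DBH^b  (allometric power law)
DBH^b = 56.3^2.5 = 23783.2383
W = 0.193 * 23783.2383 = 4590.2 kg

4590.2


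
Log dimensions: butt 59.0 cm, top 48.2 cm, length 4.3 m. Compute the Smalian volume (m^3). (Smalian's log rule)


Smalian: V = (A1 + A2)/2 * L,  A = pi*(D/200)^2
A1 = pi*(59.0/200)^2 = 0.273397 m^2
A2 = pi*(48.2/200)^2 = 0.182467 m^2
V = (0.273397+0.182467)/2*4.3 = 0.9801 m^3

0.9801


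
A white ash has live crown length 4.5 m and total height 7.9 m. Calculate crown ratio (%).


Formula: Crown Ratio = (Crown Length / Total Height) * 100
CR = (4.5 m / 7.9 m) * 100
CR = 0.5696 * 100 = 57.0%

57.0


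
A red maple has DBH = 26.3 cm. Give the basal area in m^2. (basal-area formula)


Formula: BA = pi * (DBH/2)^2 / 10000  (cm^2 to m^2)
Radius = DBH/2 = 26.3/2 = 13.15 cm
BA = pi * 13.15^2 / 10000
   = 543.2521 cm^2 / 10000
   = 0.0543 m^2

0.0543


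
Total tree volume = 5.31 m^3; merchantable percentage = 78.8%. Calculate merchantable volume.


Formula: MV = V_total * (merchantable_pct / 100)
Merchantable fraction = 78.8% / 100 = 0.788
MV = 5.31 m^3 * 0.788 = 4.184 m^3

4.184


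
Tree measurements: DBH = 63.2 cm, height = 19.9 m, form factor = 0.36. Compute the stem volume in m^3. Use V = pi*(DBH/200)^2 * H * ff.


Formula: V = pi * (DBH/200)^2 * H * ff
Radius = DBH/200 = 63.2/200 = 0.316 m
Radius^2 = 0.316^2 = 0.099856 m^2
V = pi * 0.099856 * 19.9 * 0.36
V = 2.247 m^3

2.247


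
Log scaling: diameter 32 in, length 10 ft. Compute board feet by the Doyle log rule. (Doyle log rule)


Doyle: BF = (D - 4)^2 * L / 16
Adjusted diameter = 32 - 4 = 28 in
(D-4)^2 = 28^2 = 784
BF = 784 * 10 / 16 = 490 BF

490


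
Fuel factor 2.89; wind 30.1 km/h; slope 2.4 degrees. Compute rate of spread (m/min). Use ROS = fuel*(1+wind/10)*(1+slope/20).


Formula: ROS = fuel * (1 + wind/10) * (1 + slope/20)
Wind factor = 1 + 30.1/10 = 4.01
Slope factor = 1 + 2.4/20 = 1.12
ROS = 2.89 * 4.01 * 1.12 = 12.98 m/min

12.98


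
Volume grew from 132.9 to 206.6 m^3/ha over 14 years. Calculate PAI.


Formula: PAI = (V_T2 - V_T1) / (T2 - T1)
Volume increment = 206.6 - 132.9 = 73.7 m^3/ha
PAI = 73.7 / 14 = 5.26 m^3/ha/year

5.26


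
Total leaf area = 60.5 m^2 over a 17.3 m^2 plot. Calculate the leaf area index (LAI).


Formula: LAI = total leaf area / ground area  (dimensionless)
LAI = 60.5 m^2 / 17.3 m^2
LAI = 3.5

3.5


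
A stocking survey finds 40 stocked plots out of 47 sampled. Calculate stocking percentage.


Formula: Stocking % = stocked plots / total plots * 100
Stocking = 40 / 47 * 100
Stocking = 0.8511 * 100 = 85.1%

85.1


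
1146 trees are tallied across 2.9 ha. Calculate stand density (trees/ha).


Formula: Stand Density = N_trees / Area_ha
Density = 1146 trees / 2.9 ha
Density = 395 trees/ha

395


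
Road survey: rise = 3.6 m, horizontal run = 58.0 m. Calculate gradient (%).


Formula: Gradient = rise / run * 100
Gradient = 3.6 / 58.0 * 100 = 6.2%

6.2


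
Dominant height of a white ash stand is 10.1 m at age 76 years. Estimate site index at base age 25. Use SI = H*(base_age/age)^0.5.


Formula: SI = H_dom * (base_age / age)^0.5
Age ratio = 25 / 76 = 0.32895
sqrt(age_ratio) = 0.57354
SI = 10.1 * 0.57354 = 5.8 m

5.8


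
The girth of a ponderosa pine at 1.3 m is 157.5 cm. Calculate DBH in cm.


Formula: DBH = C / pi
DBH = 157.5 / pi
pi = 3.14159...
DBH = 50.1 cm

50.1


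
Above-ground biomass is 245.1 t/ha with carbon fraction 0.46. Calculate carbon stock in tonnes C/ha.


Formula: Carbon Stock = Biomass * Carbon Fraction
C = 245.1 t/ha * 0.46
C = 112.7 t C/ha

112.7


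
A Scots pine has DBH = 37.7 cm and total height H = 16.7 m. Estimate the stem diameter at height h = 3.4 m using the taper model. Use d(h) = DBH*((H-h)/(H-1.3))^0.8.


Taper: d(h) = DBH * ((H - h) / (H - 1.3))^0.8
Numerator = H - h = 16.7 - 3.4 = 13.3 m
Denominator = H - 1.3 = 16.7 - 1.3 = 15.4 m
Ratio = 13.3 / 15.4 = 0.86364
d = 37.7 * 0.86364^0.8 = 33.5 cm

33.5


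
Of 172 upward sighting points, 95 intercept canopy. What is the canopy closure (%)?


Formula: Canopy closure = covered points / total points * 100
Closure = 95 / 172 * 100
Closure = 0.5523 * 100 = 55.2%

55.2


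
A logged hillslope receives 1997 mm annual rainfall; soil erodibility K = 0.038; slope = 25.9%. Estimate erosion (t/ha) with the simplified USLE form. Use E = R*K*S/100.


Formula: E = R * K * S / 100  (simplified USLE)
R * K = 1997 * 0.038 = 75.886
E = 75.886 * 25.9 / 100 = 19.65 t/ha

19.65


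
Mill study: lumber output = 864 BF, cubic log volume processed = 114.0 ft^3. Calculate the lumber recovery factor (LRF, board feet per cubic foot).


Formula: LRF = Lumber Output (BF) / Log Input (ft^3)
LRF = 864 BF / 114.0 ft^3
LRF = 7.58 BF/ft^3

7.58


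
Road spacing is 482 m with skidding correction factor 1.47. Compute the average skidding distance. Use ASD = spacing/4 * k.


Formula: ASD = (spacing / 4) * correction
Uncorrected distance = spacing / 4 = 482 / 4 = 120.5 m
ASD = 120.5 * 1.47 = 177 m

177


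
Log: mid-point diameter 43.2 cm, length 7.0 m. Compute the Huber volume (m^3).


Huber: V = Am * L,  Am = pi*(Dm/200)^2
Am = pi*(43.2/200)^2 = 0.146574 m^2
V = 0.146574*7.0 = 1.026 m^3

1.026


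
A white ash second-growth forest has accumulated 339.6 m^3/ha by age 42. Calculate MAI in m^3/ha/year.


Formula: MAI = Total Volume / Stand Age
MAI = 339.6 m^3/ha / 42 years
MAI = 8.09 m^3/ha/year

8.09


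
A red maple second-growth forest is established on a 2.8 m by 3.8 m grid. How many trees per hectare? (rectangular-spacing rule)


Formula: TPH = 10000 m^2/ha / (spacing_x * spacing_y)
Area per tree = 2.8 m * 3.8 m = 10.64 m^2
TPH = 10000 / 10.64 = 940 trees/ha

940


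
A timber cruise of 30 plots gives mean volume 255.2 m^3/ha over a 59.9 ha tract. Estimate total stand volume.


Formula: Total Volume = Mean Volume per ha * Total Area
Total Volume = 255.2 m^3/ha * 59.9 ha
Total Volume = 15286 m^3

15286


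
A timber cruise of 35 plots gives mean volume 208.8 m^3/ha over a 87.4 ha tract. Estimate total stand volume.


Formula: Total Volume = Mean Volume per ha * Total Area
Total Volume = 208.8 m^3/ha * 87.4 ha
Total Volume = 18249 m^3

18249


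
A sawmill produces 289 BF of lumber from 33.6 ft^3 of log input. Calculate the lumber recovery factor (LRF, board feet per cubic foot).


Formula: LRF = Lumber Output (BF) / Log Input (ft^3)
LRF = 289 BF / 33.6 ft^3
LRF = 8.6 BF/ft^3

8.6


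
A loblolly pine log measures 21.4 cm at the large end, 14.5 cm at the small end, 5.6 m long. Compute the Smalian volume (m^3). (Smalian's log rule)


Smalian: V = (A1 + A2)/2 * L,  A = pi*(D/200)^2
A1 = pi*(21.4/200)^2 = 0.035968 m^2
A2 = pi*(14.5/200)^2 = 0.016513 m^2
V = (0.035968+0.016513)/2*5.6 = 0.1469 m^3

0.1469


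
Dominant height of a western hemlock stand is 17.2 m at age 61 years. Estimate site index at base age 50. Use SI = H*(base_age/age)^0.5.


Formula: SI = H_dom * (base_age / age)^0.5
Age ratio = 50 / 61 = 0.81967
sqrt(age_ratio) = 0.90536
SI = 17.2 * 0.90536 = 15.6 m

15.6


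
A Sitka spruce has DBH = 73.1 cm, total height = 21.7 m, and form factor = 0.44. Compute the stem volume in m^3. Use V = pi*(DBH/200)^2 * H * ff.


Formula: V = pi * (DBH/200)^2 * H * ff
Radius = DBH/200 = 73.1/200 = 0.3655 m
Radius^2 = 0.3655^2 = 0.13359025 m^2
V = pi * 0.13359025 * 21.7 * 0.44
V = 4.007 m^3

4.007


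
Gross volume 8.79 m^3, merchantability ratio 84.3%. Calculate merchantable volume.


Formula: MV = V_total * (merchantable_pct / 100)
Merchantable fraction = 84.3% / 100 = 0.843
MV = 8.79 m^3 * 0.843 = 7.41 m^3

7.41


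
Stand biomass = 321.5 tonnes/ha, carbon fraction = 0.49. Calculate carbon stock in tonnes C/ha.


Formula: Carbon Stock = Biomass * Carbon Fraction
C = 321.5 t/ha * 0.49
C = 157.5 t C/ha

157.5


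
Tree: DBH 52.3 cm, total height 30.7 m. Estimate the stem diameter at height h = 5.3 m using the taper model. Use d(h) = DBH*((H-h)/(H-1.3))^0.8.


Taper: d(h) = DBH * ((H - h) / (H - 1.3))^0.8
Numerator = H - h = 30.7 - 5.3 = 25.4 m
Denominator = H - 1.3 = 30.7 - 1.3 = 29.4 m
Ratio = 25.4 / 29.4 = 0.86395
d = 52.3 * 0.86395^0.8 = 46.5 cm

46.5


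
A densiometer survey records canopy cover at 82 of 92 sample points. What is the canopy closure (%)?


Formula: Canopy closure = covered points / total points * 100
Closure = 82 / 92 * 100
Closure = 0.8913 * 100 = 89.1%

89.1


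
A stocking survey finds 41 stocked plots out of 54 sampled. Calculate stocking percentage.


Formula: Stocking % = stocked plots / total plots * 100
Stocking = 41 / 54 * 100
Stocking = 0.7593 * 100 = 75.9%

75.9


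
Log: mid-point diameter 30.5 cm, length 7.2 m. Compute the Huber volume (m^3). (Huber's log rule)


Huber: V = Am * L,  Am = pi*(Dm/200)^2
Am = pi*(30.5/200)^2 = 0.073062 m^2
V = 0.073062*7.2 = 0.526 m^3

0.526


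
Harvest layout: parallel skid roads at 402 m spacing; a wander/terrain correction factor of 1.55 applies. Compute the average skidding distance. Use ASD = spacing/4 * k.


Formula: ASD = (spacing / 4) * correction
Uncorrected distance = spacing / 4 = 402 / 4 = 100.5 m
ASD = 100.5 * 1.55 = 156 m

156


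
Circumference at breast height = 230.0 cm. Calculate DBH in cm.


Formula: DBH = C / pi
DBH = 230.0 / pi
pi = 3.14159...
DBH = 73.2 cm

73.2


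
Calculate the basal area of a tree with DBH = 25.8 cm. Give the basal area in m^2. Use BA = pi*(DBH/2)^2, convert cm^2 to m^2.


Formula: BA = pi * (DBH/2)^2 / 10000  (cm^2 to m^2)
Radius = DBH/2 = 25.8/2 = 12.9 cm
BA = pi * 12.9^2 / 10000
   = 522.7924 cm^2 / 10000
   = 0.0523 m^2

0.0523


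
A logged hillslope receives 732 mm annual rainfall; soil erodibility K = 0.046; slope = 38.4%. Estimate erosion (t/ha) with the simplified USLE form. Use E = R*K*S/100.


Formula: E = R * K * S / 100  (simplified USLE)
R * K = 732 * 0.046 = 33.672
E = 33.672 * 38.4 / 100 = 12.93 t/ha

12.93


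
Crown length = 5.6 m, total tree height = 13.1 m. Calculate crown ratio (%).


Formula: Crown Ratio = (Crown Length / Total Height) * 100
CR = (5.6 m / 13.1 m) * 100
CR = 0.4275 * 100 = 42.7%

42.7


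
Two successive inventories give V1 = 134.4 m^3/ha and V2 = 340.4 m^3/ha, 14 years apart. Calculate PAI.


Formula: PAI = (V_T2 - V_T1) / (T2 - T1)
Volume increment = 340.4 - 134.4 = 206.0 m^3/ha
PAI = 206.0 / 14 = 14.71 m^3/ha/year

14.71


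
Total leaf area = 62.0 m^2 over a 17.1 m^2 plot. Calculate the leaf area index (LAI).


Formula: LAI = total leaf area / ground area  (dimensionless)
LAI = 62.0 m^2 / 17.1 m^2
LAI = 3.63

3.63


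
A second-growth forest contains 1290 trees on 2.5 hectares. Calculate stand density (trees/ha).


Formula: Stand Density = N_trees / Area_ha
Density = 1290 trees / 2.5 ha
Density = 516 trees/ha

516


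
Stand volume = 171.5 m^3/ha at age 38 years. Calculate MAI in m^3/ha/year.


Formula: MAI = Total Volume / Stand Age
MAI = 171.5 m^3/ha / 38 years
MAI = 4.51 m^3/ha/year

4.51


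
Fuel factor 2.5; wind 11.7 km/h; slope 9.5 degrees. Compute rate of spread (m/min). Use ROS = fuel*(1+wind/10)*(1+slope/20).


Formula: ROS = fuel * (1 + wind/10) * (1 + slope/20)
Wind factor = 1 + 11.7/10 = 2.17
Slope factor = 1 + 9.5/20 = 1.475
ROS = 2.5 * 2.17 * 1.475 = 8.0 m/min

8.0


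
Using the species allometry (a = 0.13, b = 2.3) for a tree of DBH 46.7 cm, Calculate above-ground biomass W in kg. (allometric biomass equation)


Formula: W = a * DBH^b  (allometric power law)
DBH^b = 46.7^2.3 = 6909.2169
W = 0.13 * 6909.2169 = 898.2 kg

898.2


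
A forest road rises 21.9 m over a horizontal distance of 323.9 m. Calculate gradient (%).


Formula: Gradient = rise / run * 100
Gradient = 21.9 / 323.9 * 100 = 6.8%

6.8


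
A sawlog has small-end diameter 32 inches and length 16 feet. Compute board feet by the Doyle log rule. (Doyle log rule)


Doyle: BF = (D - 4)^2 * L / 16
Adjusted diameter = 32 - 4 = 28 in
(D-4)^2 = 28^2 = 784
BF = 784 * 16 / 16 = 784 BF

784


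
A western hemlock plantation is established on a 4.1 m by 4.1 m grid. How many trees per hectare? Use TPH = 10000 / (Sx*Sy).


Formula: TPH = 10000 m^2/ha / (spacing_x * spacing_y)
Area per tree = 4.1 m * 4.1 m = 16.81 m^2
TPH = 10000 / 16.81 = 595 trees/ha

595


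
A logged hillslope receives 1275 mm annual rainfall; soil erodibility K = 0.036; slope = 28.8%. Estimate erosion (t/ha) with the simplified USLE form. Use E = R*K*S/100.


Formula: E = R * K * S / 100  (simplified USLE)
R * K = 1275 * 0.036 = 45.9
E = 45.9 * 28.8 / 100 = 13.22 t/ha

13.22


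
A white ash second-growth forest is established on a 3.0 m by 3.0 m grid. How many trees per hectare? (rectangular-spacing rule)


Formula: TPH = 10000 m^2/ha / (spacing_x * spacing_y)
Area per tree = 3.0 m * 3.0 m = 9.0 m^2
TPH = 10000 / 9.0 = 1111 trees/ha

1111


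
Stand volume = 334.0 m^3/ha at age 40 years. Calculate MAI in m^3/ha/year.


Formula: MAI = Total Volume / Stand Age
MAI = 334.0 m^3/ha / 40 years
MAI = 8.35 m^3/ha/year

8.35


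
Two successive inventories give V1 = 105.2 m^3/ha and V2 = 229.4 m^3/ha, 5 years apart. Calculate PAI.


Formula: PAI = (V_T2 - V_T1) / (T2 - T1)
Volume increment = 229.4 - 105.2 = 124.2 m^3/ha
PAI = 124.2 / 5 = 24.84 m^3/ha/year

24.84


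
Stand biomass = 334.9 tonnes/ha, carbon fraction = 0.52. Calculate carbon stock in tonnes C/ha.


Formula: Carbon Stock = Biomass * Carbon Fraction
C = 334.9 t/ha * 0.52
C = 174.1 t C/ha

174.1
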